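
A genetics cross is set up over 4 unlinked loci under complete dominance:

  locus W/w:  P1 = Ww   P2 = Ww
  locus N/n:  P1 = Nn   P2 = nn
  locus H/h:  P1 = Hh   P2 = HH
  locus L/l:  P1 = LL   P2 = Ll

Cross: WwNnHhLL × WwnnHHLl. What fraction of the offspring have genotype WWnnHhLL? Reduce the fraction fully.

WwNnHhLL gametes: WNHL×2, WNhL×2, WnHL×2, WnhL×2, wNHL×2, wNhL×2, wnHL×2, wnhL×2
WwnnHHLl gametes: WnHL×4, WnHl×4, wnHL×4, wnHl×4
WwNnHhLL×WwnnHHLl grid (16·16=256): WWNnHHLL=8 WWNnHHLl=8 WWNnHhLL=8 WWNnHhLl=8 WWnnHHLL=8 WWnnHHLl=8 WWnnHhLL=8 WWnnHhLl=8 WwNnHHLL=16 WwNnHHLl=16 WwNnHhLL=16 WwNnHhLl=16 WwnnHHLL=16 WwnnHHLl=16 WwnnHhLL=16 WwnnHhLl=16 wwNnHHLL=8 wwNnHHLl=8 wwNnHhLL=8 wwNnHhLl=8 wwnnHHLL=8 wwnnHHLl=8 wwnnHhLL=8 wwnnHhLl=8
WWnnHhLL hits 8/256; gcd=8; 8÷8/256÷8 = 1/32

P(WWnnHhLL) = 1/32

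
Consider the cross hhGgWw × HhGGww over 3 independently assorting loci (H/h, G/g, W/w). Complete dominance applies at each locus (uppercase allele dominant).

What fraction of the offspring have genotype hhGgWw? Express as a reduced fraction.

P(hhGgWw) = 1/8

hhGgWw gametes: hGW×2, hGw×2, hgW×2, hgw×2
HhGGww gametes: HGw×4, hGw×4
hhGgWw×HhGGww grid (8·8=64): HhGGWw=8 HhGGww=8 HhGgWw=8 HhGgww=8 hhGGWw=8 hhGGww=8 hhGgWw=8 hhGgww=8
hhGgWw hits 8/64; gcd=8; 8÷8/64÷8 = 1/8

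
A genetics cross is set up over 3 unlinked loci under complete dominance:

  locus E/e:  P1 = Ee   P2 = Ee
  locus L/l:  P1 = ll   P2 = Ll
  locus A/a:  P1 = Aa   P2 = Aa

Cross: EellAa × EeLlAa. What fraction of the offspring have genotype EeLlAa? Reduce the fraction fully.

P(EeLlAa) = 1/8

EellAa gametes: ElA×2, Ela×2, elA×2, ela×2
EeLlAa gametes: ELA×1, ELa×1, ElA×1, Ela×1, eLA×1, eLa×1, elA×1, ela×1
EellAa×EeLlAa grid (8·8=64): EELlAA=2 EELlAa=4 EELlaa=2 EEllAA=2 EEllAa=4 EEllaa=2 EeLlAA=4 EeLlAa=8 EeLlaa=4 EellAA=4 EellAa=8 Eellaa=4 eeLlAA=2 eeLlAa=4 eeLlaa=2 eellAA=2 eellAa=4 eellaa=2
EeLlAa hits 8/64; gcd=8; 8÷8/64÷8 = 1/8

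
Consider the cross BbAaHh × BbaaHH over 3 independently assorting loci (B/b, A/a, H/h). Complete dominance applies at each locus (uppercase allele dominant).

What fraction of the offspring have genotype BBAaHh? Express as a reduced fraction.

BbAaHh gametes: BAH×1, BAh×1, BaH×1, Bah×1, bAH×1, bAh×1, baH×1, bah×1
BbaaHH gametes: BaH×4, baH×4
BbAaHh×BbaaHH grid (8·8=64): BBAaHH=4 BBAaHh=4 BBaaHH=4 BBaaHh=4 BbAaHH=8 BbAaHh=8 BbaaHH=8 BbaaHh=8 bbAaHH=4 bbAaHh=4 bbaaHH=4 bbaaHh=4
BBAaHh hits 4/64; gcd=4; 4÷4/64÷4 = 1/16

P(BBAaHh) = 1/16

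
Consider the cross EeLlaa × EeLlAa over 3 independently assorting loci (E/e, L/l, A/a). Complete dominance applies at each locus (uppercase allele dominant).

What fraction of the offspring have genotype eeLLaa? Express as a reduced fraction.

P(eeLLaa) = 1/32

EeLlaa gametes: ELa×2, Ela×2, eLa×2, ela×2
EeLlAa gametes: ELA×1, ELa×1, ElA×1, Ela×1, eLA×1, eLa×1, elA×1, ela×1
EeLlaa×EeLlAa grid (8·8=64): EELLAa=2 EELLaa=2 EELlAa=4 EELlaa=4 EEllAa=2 EEllaa=2 EeLLAa=4 EeLLaa=4 EeLlAa=8 EeLlaa=8 EellAa=4 Eellaa=4 eeLLAa=2 eeLLaa=2 eeLlAa=4 eeLlaa=4 eellAa=2 eellaa=2
eeLLaa hits 2/64; gcd=2; 2÷2/64÷2 = 1/32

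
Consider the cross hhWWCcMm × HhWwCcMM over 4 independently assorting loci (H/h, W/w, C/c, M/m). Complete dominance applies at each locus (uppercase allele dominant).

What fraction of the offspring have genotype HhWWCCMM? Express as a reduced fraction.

hhWWCcMm gametes: hWCM×4, hWCm×4, hWcM×4, hWcm×4
HhWwCcMM gametes: HWCM×2, HWcM×2, HwCM×2, HwcM×2, hWCM×2, hWcM×2, hwCM×2, hwcM×2
hhWWCcMm×HhWwCcMM grid (16·16=256): HhWWCCMM=8 HhWWCCMm=8 HhWWCcMM=16 HhWWCcMm=16 HhWWccMM=8 HhWWccMm=8 HhWwCCMM=8 HhWwCCMm=8 HhWwCcMM=16 HhWwCcMm=16 HhWwccMM=8 HhWwccMm=8 hhWWCCMM=8 hhWWCCMm=8 hhWWCcMM=16 hhWWCcMm=16 hhWWccMM=8 hhWWccMm=8 hhWwCCMM=8 hhWwCCMm=8 hhWwCcMM=16 hhWwCcMm=16 hhWwccMM=8 hhWwccMm=8
HhWWCCMM hits 8/256; gcd=8; 8÷8/256÷8 = 1/32

P(HhWWCCMM) = 1/32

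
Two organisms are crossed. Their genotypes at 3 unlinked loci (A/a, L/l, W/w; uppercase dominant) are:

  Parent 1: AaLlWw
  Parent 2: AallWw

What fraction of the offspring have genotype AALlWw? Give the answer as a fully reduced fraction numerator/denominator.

P(AALlWw) = 1/16

AaLlWw gametes: ALW×1, ALw×1, AlW×1, Alw×1, aLW×1, aLw×1, alW×1, alw×1
AallWw gametes: AlW×2, Alw×2, alW×2, alw×2
AaLlWw×AallWw grid (8·8=64): AALlWW=2 AALlWw=4 AALlww=2 AAllWW=2 AAllWw=4 AAllww=2 AaLlWW=4 AaLlWw=8 AaLlww=4 AallWW=4 AallWw=8 Aallww=4 aaLlWW=2 aaLlWw=4 aaLlww=2 aallWW=2 aallWw=4 aallww=2
AALlWw hits 4/64; gcd=4; 4÷4/64÷4 = 1/16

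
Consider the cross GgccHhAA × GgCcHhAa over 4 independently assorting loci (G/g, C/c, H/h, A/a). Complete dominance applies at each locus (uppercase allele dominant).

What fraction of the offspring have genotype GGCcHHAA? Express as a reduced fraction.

GgccHhAA gametes: GcHA×4, GchA×4, gcHA×4, gchA×4
GgCcHhAa gametes: GCHA×1, GCHa×1, GChA×1, GCha×1, GcHA×1, GcHa×1, GchA×1, Gcha×1, gCHA×1, gCHa×1, gChA×1, gCha×1, gcHA×1, gcHa×1, gchA×1, gcha×1
GgccHhAA×GgCcHhAa grid (16·16=256): GGCcHHAA=4 GGCcHHAa=4 GGCcHhAA=8 GGCcHhAa=8 GGCchhAA=4 GGCchhAa=4 GGccHHAA=4 GGccHHAa=4 GGccHhAA=8 GGccHhAa=8 GGcchhAA=4 GGcchhAa=4 GgCcHHAA=8 GgCcHHAa=8 GgCcHhAA=16 GgCcHhAa=16 GgCchhAA=8 GgCchhAa=8 GgccHHAA=8 GgccHHAa=8 GgccHhAA=16 GgccHhAa=16 GgcchhAA=8 GgcchhAa=8 ggCcHHAA=4 ggCcHHAa=4 ggCcHhAA=8 ggCcHhAa=8 ggCchhAA=4 ggCchhAa=4 ggccHHAA=4 ggccHHAa=4 ggccHhAA=8 ggccHhAa=8 ggcchhAA=4 ggcchhAa=4
GGCcHHAA hits 4/256; gcd=4; 4÷4/256÷4 = 1/64

P(GGCcHHAA) = 1/64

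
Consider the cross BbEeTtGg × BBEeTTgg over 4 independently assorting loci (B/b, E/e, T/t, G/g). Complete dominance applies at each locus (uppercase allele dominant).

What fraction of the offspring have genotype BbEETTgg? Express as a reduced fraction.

BbEeTtGg gametes: BETG×1, BETg×1, BEtG×1, BEtg×1, BeTG×1, BeTg×1, BetG×1, Betg×1, bETG×1, bETg×1, bEtG×1, bEtg×1, beTG×1, beTg×1, betG×1, betg×1
BBEeTTgg gametes: BETg×8, BeTg×8
BbEeTtGg×BBEeTTgg grid (16·16=256): BBEETTGg=8 BBEETTgg=8 BBEETtGg=8 BBEETtgg=8 BBEeTTGg=16 BBEeTTgg=16 BBEeTtGg=16 BBEeTtgg=16 BBeeTTGg=8 BBeeTTgg=8 BBeeTtGg=8 BBeeTtgg=8 BbEETTGg=8 BbEETTgg=8 BbEETtGg=8 BbEETtgg=8 BbEeTTGg=16 BbEeTTgg=16 BbEeTtGg=16 BbEeTtgg=16 BbeeTTGg=8 BbeeTTgg=8 BbeeTtGg=8 BbeeTtgg=8
BbEETTgg hits 8/256; gcd=8; 8÷8/256÷8 = 1/32

P(BbEETTgg) = 1/32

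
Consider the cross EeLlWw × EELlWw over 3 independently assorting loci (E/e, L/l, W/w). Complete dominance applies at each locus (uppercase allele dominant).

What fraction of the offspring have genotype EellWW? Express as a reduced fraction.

P(EellWW) = 1/32

EeLlWw gametes: ELW×1, ELw×1, ElW×1, Elw×1, eLW×1, eLw×1, elW×1, elw×1
EELlWw gametes: ELW×2, ELw×2, ElW×2, Elw×2
EeLlWw×EELlWw grid (8·8=64): EELLWW=2 EELLWw=4 EELLww=2 EELlWW=4 EELlWw=8 EELlww=4 EEllWW=2 EEllWw=4 EEllww=2 EeLLWW=2 EeLLWw=4 EeLLww=2 EeLlWW=4 EeLlWw=8 EeLlww=4 EellWW=2 EellWw=4 Eellww=2
EellWW hits 2/64; gcd=2; 2÷2/64÷2 = 1/32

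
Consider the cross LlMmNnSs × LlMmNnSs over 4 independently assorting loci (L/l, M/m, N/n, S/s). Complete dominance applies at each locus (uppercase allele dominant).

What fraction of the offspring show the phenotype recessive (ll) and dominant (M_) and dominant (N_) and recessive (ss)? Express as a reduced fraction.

P(ll M_ N_ ss) = 9/256

LlMmNnSs gametes: LMNS×1, LMNs×1, LMnS×1, LMns×1, LmNS×1, LmNs×1, LmnS×1, Lmns×1, lMNS×1, lMNs×1, lMnS×1, lMns×1, lmNS×1, lmNs×1, lmnS×1, lmns×1
LlMmNnSs gametes: LMNS×1, LMNs×1, LMnS×1, LMns×1, LmNS×1, LmNs×1, LmnS×1, Lmns×1, lMNS×1, lMNs×1, lMnS×1, lMns×1, lmNS×1, lmNs×1, lmnS×1, lmns×1
LlMmNnSs×LlMmNnSs grid (16·16=256): LLMMNNSS=1 LLMMNNSs=2 LLMMNNss=1 LLMMNnSS=2 LLMMNnSs=4 LLMMNnss=2 LLMMnnSS=1 LLMMnnSs=2 LLMMnnss=1 LLMmNNSS=2 LLMmNNSs=4 LLMmNNss=2 LLMmNnSS=4 LLMmNnSs=8 LLMmNnss=4 LLMmnnSS=2 LLMmnnSs=4 LLMmnnss=2 LLmmNNSS=1 LLmmNNSs=2 LLmmNNss=1 LLmmNnSS=2 LLmmNnSs=4 LLmmNnss=2 LLmmnnSS=1 LLmmnnSs=2 LLmmnnss=1 LlMMNNSS=2 LlMMNNSs=4 LlMMNNss=2 LlMMNnSS=4 LlMMNnSs=8 LlMMNnss=4 LlMMnnSS=2 LlMMnnSs=4 LlMMnnss=2 LlMmNNSS=4 LlMmNNSs=8 LlMmNNss=4 LlMmNnSS=8 LlMmNnSs=16 LlMmNnss=8 LlMmnnSS=4 LlMmnnSs=8 LlMmnnss=4 LlmmNNSS=2 LlmmNNSs=4 LlmmNNss=2 LlmmNnSS=4 LlmmNnSs=8 LlmmNnss=4 LlmmnnSS=2 LlmmnnSs=4 Llmmnnss=2 llMMNNSS=1 llMMNNSs=2 llMMNNss=1 llMMNnSS=2 llMMNnSs=4 llMMNnss=2 llMMnnSS=1 llMMnnSs=2 llMMnnss=1 llMmNNSS=2 llMmNNSs=4 llMmNNss=2 llMmNnSS=4 llMmNnSs=8 llMmNnss=4 llMmnnSS=2 llMmnnSs=4 llMmnnss=2 llmmNNSS=1 llmmNNSs=2 llmmNNss=1 llmmNnSS=2 llmmNnSs=4 llmmNnss=2 llmmnnSS=1 llmmnnSs=2 llmmnnss=1
ll M_ N_ ss hits 9/256; gcd=1; 9÷1/256÷1 = 9/256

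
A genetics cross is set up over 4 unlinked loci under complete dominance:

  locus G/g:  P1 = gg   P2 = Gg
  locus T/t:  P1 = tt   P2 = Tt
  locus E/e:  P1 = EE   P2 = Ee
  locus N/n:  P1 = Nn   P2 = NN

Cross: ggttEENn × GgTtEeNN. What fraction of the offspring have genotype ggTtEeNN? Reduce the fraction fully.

ggttEENn gametes: gtEN×8, gtEn×8
GgTtEeNN gametes: GTEN×2, GTeN×2, GtEN×2, GteN×2, gTEN×2, gTeN×2, gtEN×2, gteN×2
ggttEENn×GgTtEeNN grid (16·16=256): GgTtEENN=16 GgTtEENn=16 GgTtEeNN=16 GgTtEeNn=16 GgttEENN=16 GgttEENn=16 GgttEeNN=16 GgttEeNn=16 ggTtEENN=16 ggTtEENn=16 ggTtEeNN=16 ggTtEeNn=16 ggttEENN=16 ggttEENn=16 ggttEeNN=16 ggttEeNn=16
ggTtEeNN hits 16/256; gcd=16; 16÷16/256÷16 = 1/16

P(ggTtEeNN) = 1/16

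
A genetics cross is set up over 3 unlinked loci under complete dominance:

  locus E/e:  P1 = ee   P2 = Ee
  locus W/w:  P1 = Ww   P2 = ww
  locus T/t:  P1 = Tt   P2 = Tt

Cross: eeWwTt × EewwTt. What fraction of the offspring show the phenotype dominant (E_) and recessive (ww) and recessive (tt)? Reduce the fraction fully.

P(E_ ww tt) = 1/16

eeWwTt gametes: eWT×2, eWt×2, ewT×2, ewt×2
EewwTt gametes: EwT×2, Ewt×2, ewT×2, ewt×2
eeWwTt×EewwTt grid (8·8=64): EeWwTT=4 EeWwTt=8 EeWwtt=4 EewwTT=4 EewwTt=8 Eewwtt=4 eeWwTT=4 eeWwTt=8 eeWwtt=4 eewwTT=4 eewwTt=8 eewwtt=4
E_ ww tt hits 4/64; gcd=4; 4÷4/64÷4 = 1/16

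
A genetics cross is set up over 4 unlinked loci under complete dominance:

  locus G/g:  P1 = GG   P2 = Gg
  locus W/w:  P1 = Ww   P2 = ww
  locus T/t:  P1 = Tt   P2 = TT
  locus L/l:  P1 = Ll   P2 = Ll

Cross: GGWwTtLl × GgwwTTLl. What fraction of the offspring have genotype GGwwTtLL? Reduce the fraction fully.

GGWwTtLl gametes: GWTL×2, GWTl×2, GWtL×2, GWtl×2, GwTL×2, GwTl×2, GwtL×2, Gwtl×2
GgwwTTLl gametes: GwTL×4, GwTl×4, gwTL×4, gwTl×4
GGWwTtLl×GgwwTTLl grid (16·16=256): GGWwTTLL=8 GGWwTTLl=16 GGWwTTll=8 GGWwTtLL=8 GGWwTtLl=16 GGWwTtll=8 GGwwTTLL=8 GGwwTTLl=16 GGwwTTll=8 GGwwTtLL=8 GGwwTtLl=16 GGwwTtll=8 GgWwTTLL=8 GgWwTTLl=16 GgWwTTll=8 GgWwTtLL=8 GgWwTtLl=16 GgWwTtll=8 GgwwTTLL=8 GgwwTTLl=16 GgwwTTll=8 GgwwTtLL=8 GgwwTtLl=16 GgwwTtll=8
GGwwTtLL hits 8/256; gcd=8; 8÷8/256÷8 = 1/32

P(GGwwTtLL) = 1/32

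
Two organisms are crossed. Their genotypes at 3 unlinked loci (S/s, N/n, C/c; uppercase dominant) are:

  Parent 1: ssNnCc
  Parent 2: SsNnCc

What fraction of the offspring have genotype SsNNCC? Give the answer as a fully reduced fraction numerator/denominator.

P(SsNNCC) = 1/32

ssNnCc gametes: sNC×2, sNc×2, snC×2, snc×2
SsNnCc gametes: SNC×1, SNc×1, SnC×1, Snc×1, sNC×1, sNc×1, snC×1, snc×1
ssNnCc×SsNnCc grid (8·8=64): SsNNCC=2 SsNNCc=4 SsNNcc=2 SsNnCC=4 SsNnCc=8 SsNncc=4 SsnnCC=2 SsnnCc=4 Ssnncc=2 ssNNCC=2 ssNNCc=4 ssNNcc=2 ssNnCC=4 ssNnCc=8 ssNncc=4 ssnnCC=2 ssnnCc=4 ssnncc=2
SsNNCC hits 2/64; gcd=2; 2÷2/64÷2 = 1/32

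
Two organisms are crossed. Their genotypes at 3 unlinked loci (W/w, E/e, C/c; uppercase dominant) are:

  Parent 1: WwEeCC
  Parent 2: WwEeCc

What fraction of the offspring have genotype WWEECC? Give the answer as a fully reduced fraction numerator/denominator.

WwEeCC gametes: WEC×2, WeC×2, wEC×2, weC×2
WwEeCc gametes: WEC×1, WEc×1, WeC×1, Wec×1, wEC×1, wEc×1, weC×1, wec×1
WwEeCC×WwEeCc grid (8·8=64): WWEECC=2 WWEECc=2 WWEeCC=4 WWEeCc=4 WWeeCC=2 WWeeCc=2 WwEECC=4 WwEECc=4 WwEeCC=8 WwEeCc=8 WweeCC=4 WweeCc=4 wwEECC=2 wwEECc=2 wwEeCC=4 wwEeCc=4 wweeCC=2 wweeCc=2
WWEECC hits 2/64; gcd=2; 2÷2/64÷2 = 1/32

P(WWEECC) = 1/32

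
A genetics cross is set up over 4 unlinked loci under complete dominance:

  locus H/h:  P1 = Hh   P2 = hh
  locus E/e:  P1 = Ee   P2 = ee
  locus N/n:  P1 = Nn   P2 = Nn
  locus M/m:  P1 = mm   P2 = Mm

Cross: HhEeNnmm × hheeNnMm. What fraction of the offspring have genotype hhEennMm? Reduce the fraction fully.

HhEeNnmm gametes: HENm×2, HEnm×2, HeNm×2, Henm×2, hENm×2, hEnm×2, heNm×2, henm×2
hheeNnMm gametes: heNM×4, heNm×4, henM×4, henm×4
HhEeNnmm×hheeNnMm grid (16·16=256): HhEeNNMm=8 HhEeNNmm=8 HhEeNnMm=16 HhEeNnmm=16 HhEennMm=8 HhEennmm=8 HheeNNMm=8 HheeNNmm=8 HheeNnMm=16 HheeNnmm=16 HheennMm=8 Hheennmm=8 hhEeNNMm=8 hhEeNNmm=8 hhEeNnMm=16 hhEeNnmm=16 hhEennMm=8 hhEennmm=8 hheeNNMm=8 hheeNNmm=8 hheeNnMm=16 hheeNnmm=16 hheennMm=8 hheennmm=8
hhEennMm hits 8/256; gcd=8; 8÷8/256÷8 = 1/32

P(hhEennMm) = 1/32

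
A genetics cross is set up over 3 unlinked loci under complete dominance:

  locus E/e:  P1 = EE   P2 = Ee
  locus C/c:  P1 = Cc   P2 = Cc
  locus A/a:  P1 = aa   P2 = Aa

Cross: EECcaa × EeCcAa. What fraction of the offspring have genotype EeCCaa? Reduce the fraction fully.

P(EeCCaa) = 1/16

EECcaa gametes: ECa×4, Eca×4
EeCcAa gametes: ECA×1, ECa×1, EcA×1, Eca×1, eCA×1, eCa×1, ecA×1, eca×1
EECcaa×EeCcAa grid (8·8=64): EECCAa=4 EECCaa=4 EECcAa=8 EECcaa=8 EEccAa=4 EEccaa=4 EeCCAa=4 EeCCaa=4 EeCcAa=8 EeCcaa=8 EeccAa=4 Eeccaa=4
EeCCaa hits 4/64; gcd=4; 4÷4/64÷4 = 1/16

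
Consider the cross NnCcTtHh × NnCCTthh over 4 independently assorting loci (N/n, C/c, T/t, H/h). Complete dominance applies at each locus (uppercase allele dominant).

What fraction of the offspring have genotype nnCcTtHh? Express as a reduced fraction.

P(nnCcTtHh) = 1/32

NnCcTtHh gametes: NCTH×1, NCTh×1, NCtH×1, NCth×1, NcTH×1, NcTh×1, NctH×1, Ncth×1, nCTH×1, nCTh×1, nCtH×1, nCth×1, ncTH×1, ncTh×1, nctH×1, ncth×1
NnCCTthh gametes: NCTh×4, NCth×4, nCTh×4, nCth×4
NnCcTtHh×NnCCTthh grid (16·16=256): NNCCTTHh=4 NNCCTThh=4 NNCCTtHh=8 NNCCTthh=8 NNCCttHh=4 NNCCtthh=4 NNCcTTHh=4 NNCcTThh=4 NNCcTtHh=8 NNCcTthh=8 NNCcttHh=4 NNCctthh=4 NnCCTTHh=8 NnCCTThh=8 NnCCTtHh=16 NnCCTthh=16 NnCCttHh=8 NnCCtthh=8 NnCcTTHh=8 NnCcTThh=8 NnCcTtHh=16 NnCcTthh=16 NnCcttHh=8 NnCctthh=8 nnCCTTHh=4 nnCCTThh=4 nnCCTtHh=8 nnCCTthh=8 nnCCttHh=4 nnCCtthh=4 nnCcTTHh=4 nnCcTThh=4 nnCcTtHh=8 nnCcTthh=8 nnCcttHh=4 nnCctthh=4
nnCcTtHh hits 8/256; gcd=8; 8÷8/256÷8 = 1/32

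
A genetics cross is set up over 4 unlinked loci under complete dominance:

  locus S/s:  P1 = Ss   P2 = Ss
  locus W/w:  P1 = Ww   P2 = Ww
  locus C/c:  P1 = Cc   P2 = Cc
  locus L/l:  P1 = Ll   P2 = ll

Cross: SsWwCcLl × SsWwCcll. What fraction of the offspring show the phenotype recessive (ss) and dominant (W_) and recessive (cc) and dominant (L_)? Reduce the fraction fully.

P(ss W_ cc L_) = 3/128

SsWwCcLl gametes: SWCL×1, SWCl×1, SWcL×1, SWcl×1, SwCL×1, SwCl×1, SwcL×1, Swcl×1, sWCL×1, sWCl×1, sWcL×1, sWcl×1, swCL×1, swCl×1, swcL×1, swcl×1
SsWwCcll gametes: SWCl×2, SWcl×2, SwCl×2, Swcl×2, sWCl×2, sWcl×2, swCl×2, swcl×2
SsWwCcLl×SsWwCcll grid (16·16=256): SSWWCCLl=2 SSWWCCll=2 SSWWCcLl=4 SSWWCcll=4 SSWWccLl=2 SSWWccll=2 SSWwCCLl=4 SSWwCCll=4 SSWwCcLl=8 SSWwCcll=8 SSWwccLl=4 SSWwccll=4 SSwwCCLl=2 SSwwCCll=2 SSwwCcLl=4 SSwwCcll=4 SSwwccLl=2 SSwwccll=2 SsWWCCLl=4 SsWWCCll=4 SsWWCcLl=8 SsWWCcll=8 SsWWccLl=4 SsWWccll=4 SsWwCCLl=8 SsWwCCll=8 SsWwCcLl=16 SsWwCcll=16 SsWwccLl=8 SsWwccll=8 SswwCCLl=4 SswwCCll=4 SswwCcLl=8 SswwCcll=8 SswwccLl=4 Sswwccll=4 ssWWCCLl=2 ssWWCCll=2 ssWWCcLl=4 ssWWCcll=4 ssWWccLl=2 ssWWccll=2 ssWwCCLl=4 ssWwCCll=4 ssWwCcLl=8 ssWwCcll=8 ssWwccLl=4 ssWwccll=4 sswwCCLl=2 sswwCCll=2 sswwCcLl=4 sswwCcll=4 sswwccLl=2 sswwccll=2
ss W_ cc L_ hits 6/256; gcd=2; 6÷2/256÷2 = 3/128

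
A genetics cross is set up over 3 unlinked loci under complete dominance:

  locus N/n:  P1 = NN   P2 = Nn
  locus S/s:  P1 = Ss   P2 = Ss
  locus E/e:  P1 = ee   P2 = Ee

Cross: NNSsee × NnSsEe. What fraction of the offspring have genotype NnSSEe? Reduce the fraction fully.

P(NnSSEe) = 1/16

NNSsee gametes: NSe×4, Nse×4
NnSsEe gametes: NSE×1, NSe×1, NsE×1, Nse×1, nSE×1, nSe×1, nsE×1, nse×1
NNSsee×NnSsEe grid (8·8=64): NNSSEe=4 NNSSee=4 NNSsEe=8 NNSsee=8 NNssEe=4 NNssee=4 NnSSEe=4 NnSSee=4 NnSsEe=8 NnSsee=8 NnssEe=4 Nnssee=4
NnSSEe hits 4/64; gcd=4; 4÷4/64÷4 = 1/16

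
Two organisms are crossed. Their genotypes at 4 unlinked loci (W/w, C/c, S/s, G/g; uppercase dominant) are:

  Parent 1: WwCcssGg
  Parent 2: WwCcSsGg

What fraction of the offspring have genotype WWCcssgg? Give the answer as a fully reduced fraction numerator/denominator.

WwCcssGg gametes: WCsG×2, WCsg×2, WcsG×2, Wcsg×2, wCsG×2, wCsg×2, wcsG×2, wcsg×2
WwCcSsGg gametes: WCSG×1, WCSg×1, WCsG×1, WCsg×1, WcSG×1, WcSg×1, WcsG×1, Wcsg×1, wCSG×1, wCSg×1, wCsG×1, wCsg×1, wcSG×1, wcSg×1, wcsG×1, wcsg×1
WwCcssGg×WwCcSsGg grid (16·16=256): WWCCSsGG=2 WWCCSsGg=4 WWCCSsgg=2 WWCCssGG=2 WWCCssGg=4 WWCCssgg=2 WWCcSsGG=4 WWCcSsGg=8 WWCcSsgg=4 WWCcssGG=4 WWCcssGg=8 WWCcssgg=4 WWccSsGG=2 WWccSsGg=4 WWccSsgg=2 WWccssGG=2 WWccssGg=4 WWccssgg=2 WwCCSsGG=4 WwCCSsGg=8 WwCCSsgg=4 WwCCssGG=4 WwCCssGg=8 WwCCssgg=4 WwCcSsGG=8 WwCcSsGg=16 WwCcSsgg=8 WwCcssGG=8 WwCcssGg=16 WwCcssgg=8 WwccSsGG=4 WwccSsGg=8 WwccSsgg=4 WwccssGG=4 WwccssGg=8 Wwccssgg=4 wwCCSsGG=2 wwCCSsGg=4 wwCCSsgg=2 wwCCssGG=2 wwCCssGg=4 wwCCssgg=2 wwCcSsGG=4 wwCcSsGg=8 wwCcSsgg=4 wwCcssGG=4 wwCcssGg=8 wwCcssgg=4 wwccSsGG=2 wwccSsGg=4 wwccSsgg=2 wwccssGG=2 wwccssGg=4 wwccssgg=2
WWCcssgg hits 4/256; gcd=4; 4÷4/256÷4 = 1/64

P(WWCcssgg) = 1/64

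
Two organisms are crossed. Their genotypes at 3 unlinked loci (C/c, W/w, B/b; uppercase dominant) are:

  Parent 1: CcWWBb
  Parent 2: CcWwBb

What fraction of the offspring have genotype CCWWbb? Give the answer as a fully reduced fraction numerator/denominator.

CcWWBb gametes: CWB×2, CWb×2, cWB×2, cWb×2
CcWwBb gametes: CWB×1, CWb×1, CwB×1, Cwb×1, cWB×1, cWb×1, cwB×1, cwb×1
CcWWBb×CcWwBb grid (8·8=64): CCWWBB=2 CCWWBb=4 CCWWbb=2 CCWwBB=2 CCWwBb=4 CCWwbb=2 CcWWBB=4 CcWWBb=8 CcWWbb=4 CcWwBB=4 CcWwBb=8 CcWwbb=4 ccWWBB=2 ccWWBb=4 ccWWbb=2 ccWwBB=2 ccWwBb=4 ccWwbb=2
CCWWbb hits 2/64; gcd=2; 2÷2/64÷2 = 1/32

P(CCWWbb) = 1/32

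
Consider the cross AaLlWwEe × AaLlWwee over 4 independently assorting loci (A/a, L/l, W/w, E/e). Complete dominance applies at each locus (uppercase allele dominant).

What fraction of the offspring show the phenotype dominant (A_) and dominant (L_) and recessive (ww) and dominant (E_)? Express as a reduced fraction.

AaLlWwEe gametes: ALWE×1, ALWe×1, ALwE×1, ALwe×1, AlWE×1, AlWe×1, AlwE×1, Alwe×1, aLWE×1, aLWe×1, aLwE×1, aLwe×1, alWE×1, alWe×1, alwE×1, alwe×1
AaLlWwee gametes: ALWe×2, ALwe×2, AlWe×2, Alwe×2, aLWe×2, aLwe×2, alWe×2, alwe×2
AaLlWwEe×AaLlWwee grid (16·16=256): AALLWWEe=2 AALLWWee=2 AALLWwEe=4 AALLWwee=4 AALLwwEe=2 AALLwwee=2 AALlWWEe=4 AALlWWee=4 AALlWwEe=8 AALlWwee=8 AALlwwEe=4 AALlwwee=4 AAllWWEe=2 AAllWWee=2 AAllWwEe=4 AAllWwee=4 AAllwwEe=2 AAllwwee=2 AaLLWWEe=4 AaLLWWee=4 AaLLWwEe=8 AaLLWwee=8 AaLLwwEe=4 AaLLwwee=4 AaLlWWEe=8 AaLlWWee=8 AaLlWwEe=16 AaLlWwee=16 AaLlwwEe=8 AaLlwwee=8 AallWWEe=4 AallWWee=4 AallWwEe=8 AallWwee=8 AallwwEe=4 Aallwwee=4 aaLLWWEe=2 aaLLWWee=2 aaLLWwEe=4 aaLLWwee=4 aaLLwwEe=2 aaLLwwee=2 aaLlWWEe=4 aaLlWWee=4 aaLlWwEe=8 aaLlWwee=8 aaLlwwEe=4 aaLlwwee=4 aallWWEe=2 aallWWee=2 aallWwEe=4 aallWwee=4 aallwwEe=2 aallwwee=2
A_ L_ ww E_ hits 18/256; gcd=2; 18÷2/256÷2 = 9/128

P(A_ L_ ww E_) = 9/128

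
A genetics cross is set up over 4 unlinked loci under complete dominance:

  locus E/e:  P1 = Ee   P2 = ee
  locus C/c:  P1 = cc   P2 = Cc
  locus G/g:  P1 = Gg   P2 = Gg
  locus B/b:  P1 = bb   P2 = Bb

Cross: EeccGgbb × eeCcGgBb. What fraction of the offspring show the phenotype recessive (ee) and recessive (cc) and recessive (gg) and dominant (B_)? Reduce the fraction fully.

P(ee cc gg B_) = 1/32

EeccGgbb gametes: EcGb×4, Ecgb×4, ecGb×4, ecgb×4
eeCcGgBb gametes: eCGB×2, eCGb×2, eCgB×2, eCgb×2, ecGB×2, ecGb×2, ecgB×2, ecgb×2
EeccGgbb×eeCcGgBb grid (16·16=256): EeCcGGBb=8 EeCcGGbb=8 EeCcGgBb=16 EeCcGgbb=16 EeCcggBb=8 EeCcggbb=8 EeccGGBb=8 EeccGGbb=8 EeccGgBb=16 EeccGgbb=16 EeccggBb=8 Eeccggbb=8 eeCcGGBb=8 eeCcGGbb=8 eeCcGgBb=16 eeCcGgbb=16 eeCcggBb=8 eeCcggbb=8 eeccGGBb=8 eeccGGbb=8 eeccGgBb=16 eeccGgbb=16 eeccggBb=8 eeccggbb=8
ee cc gg B_ hits 8/256; gcd=8; 8÷8/256÷8 = 1/32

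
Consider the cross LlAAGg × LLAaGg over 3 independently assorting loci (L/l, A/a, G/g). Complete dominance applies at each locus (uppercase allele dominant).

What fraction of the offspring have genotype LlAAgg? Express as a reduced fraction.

P(LlAAgg) = 1/16

LlAAGg gametes: LAG×2, LAg×2, lAG×2, lAg×2
LLAaGg gametes: LAG×2, LAg×2, LaG×2, Lag×2
LlAAGg×LLAaGg grid (8·8=64): LLAAGG=4 LLAAGg=8 LLAAgg=4 LLAaGG=4 LLAaGg=8 LLAagg=4 LlAAGG=4 LlAAGg=8 LlAAgg=4 LlAaGG=4 LlAaGg=8 LlAagg=4
LlAAgg hits 4/64; gcd=4; 4÷4/64÷4 = 1/16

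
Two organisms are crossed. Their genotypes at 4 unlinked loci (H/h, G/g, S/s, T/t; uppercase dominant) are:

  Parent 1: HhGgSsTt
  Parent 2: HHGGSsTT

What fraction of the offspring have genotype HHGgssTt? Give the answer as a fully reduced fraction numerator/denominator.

HhGgSsTt gametes: HGST×1, HGSt×1, HGsT×1, HGst×1, HgST×1, HgSt×1, HgsT×1, Hgst×1, hGST×1, hGSt×1, hGsT×1, hGst×1, hgST×1, hgSt×1, hgsT×1, hgst×1
HHGGSsTT gametes: HGST×8, HGsT×8
HhGgSsTt×HHGGSsTT grid (16·16=256): HHGGSSTT=8 HHGGSSTt=8 HHGGSsTT=16 HHGGSsTt=16 HHGGssTT=8 HHGGssTt=8 HHGgSSTT=8 HHGgSSTt=8 HHGgSsTT=16 HHGgSsTt=16 HHGgssTT=8 HHGgssTt=8 HhGGSSTT=8 HhGGSSTt=8 HhGGSsTT=16 HhGGSsTt=16 HhGGssTT=8 HhGGssTt=8 HhGgSSTT=8 HhGgSSTt=8 HhGgSsTT=16 HhGgSsTt=16 HhGgssTT=8 HhGgssTt=8
HHGgssTt hits 8/256; gcd=8; 8÷8/256÷8 = 1/32

P(HHGgssTt) = 1/32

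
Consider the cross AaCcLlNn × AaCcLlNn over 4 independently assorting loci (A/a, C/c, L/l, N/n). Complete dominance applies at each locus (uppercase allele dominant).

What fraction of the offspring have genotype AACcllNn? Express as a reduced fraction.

AaCcLlNn gametes: ACLN×1, ACLn×1, AClN×1, ACln×1, AcLN×1, AcLn×1, AclN×1, Acln×1, aCLN×1, aCLn×1, aClN×1, aCln×1, acLN×1, acLn×1, aclN×1, acln×1
AaCcLlNn gametes: ACLN×1, ACLn×1, AClN×1, ACln×1, AcLN×1, AcLn×1, AclN×1, Acln×1, aCLN×1, aCLn×1, aClN×1, aCln×1, acLN×1, acLn×1, aclN×1, acln×1
AaCcLlNn×AaCcLlNn grid (16·16=256): AACCLLNN=1 AACCLLNn=2 AACCLLnn=1 AACCLlNN=2 AACCLlNn=4 AACCLlnn=2 AACCllNN=1 AACCllNn=2 AACCllnn=1 AACcLLNN=2 AACcLLNn=4 AACcLLnn=2 AACcLlNN=4 AACcLlNn=8 AACcLlnn=4 AACcllNN=2 AACcllNn=4 AACcllnn=2 AAccLLNN=1 AAccLLNn=2 AAccLLnn=1 AAccLlNN=2 AAccLlNn=4 AAccLlnn=2 AAccllNN=1 AAccllNn=2 AAccllnn=1 AaCCLLNN=2 AaCCLLNn=4 AaCCLLnn=2 AaCCLlNN=4 AaCCLlNn=8 AaCCLlnn=4 AaCCllNN=2 AaCCllNn=4 AaCCllnn=2 AaCcLLNN=4 AaCcLLNn=8 AaCcLLnn=4 AaCcLlNN=8 AaCcLlNn=16 AaCcLlnn=8 AaCcllNN=4 AaCcllNn=8 AaCcllnn=4 AaccLLNN=2 AaccLLNn=4 AaccLLnn=2 AaccLlNN=4 AaccLlNn=8 AaccLlnn=4 AaccllNN=2 AaccllNn=4 Aaccllnn=2 aaCCLLNN=1 aaCCLLNn=2 aaCCLLnn=1 aaCCLlNN=2 aaCCLlNn=4 aaCCLlnn=2 aaCCllNN=1 aaCCllNn=2 aaCCllnn=1 aaCcLLNN=2 aaCcLLNn=4 aaCcLLnn=2 aaCcLlNN=4 aaCcLlNn=8 aaCcLlnn=4 aaCcllNN=2 aaCcllNn=4 aaCcllnn=2 aaccLLNN=1 aaccLLNn=2 aaccLLnn=1 aaccLlNN=2 aaccLlNn=4 aaccLlnn=2 aaccllNN=1 aaccllNn=2 aaccllnn=1
AACcllNn hits 4/256; gcd=4; 4÷4/256÷4 = 1/64

P(AACcllNn) = 1/64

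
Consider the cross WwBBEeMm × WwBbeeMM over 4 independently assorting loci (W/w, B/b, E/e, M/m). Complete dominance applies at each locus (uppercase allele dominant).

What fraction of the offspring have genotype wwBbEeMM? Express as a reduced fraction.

WwBBEeMm gametes: WBEM×2, WBEm×2, WBeM×2, WBem×2, wBEM×2, wBEm×2, wBeM×2, wBem×2
WwBbeeMM gametes: WBeM×4, WbeM×4, wBeM×4, wbeM×4
WwBBEeMm×WwBbeeMM grid (16·16=256): WWBBEeMM=8 WWBBEeMm=8 WWBBeeMM=8 WWBBeeMm=8 WWBbEeMM=8 WWBbEeMm=8 WWBbeeMM=8 WWBbeeMm=8 WwBBEeMM=16 WwBBEeMm=16 WwBBeeMM=16 WwBBeeMm=16 WwBbEeMM=16 WwBbEeMm=16 WwBbeeMM=16 WwBbeeMm=16 wwBBEeMM=8 wwBBEeMm=8 wwBBeeMM=8 wwBBeeMm=8 wwBbEeMM=8 wwBbEeMm=8 wwBbeeMM=8 wwBbeeMm=8
wwBbEeMM hits 8/256; gcd=8; 8÷8/256÷8 = 1/32

P(wwBbEeMM) = 1/32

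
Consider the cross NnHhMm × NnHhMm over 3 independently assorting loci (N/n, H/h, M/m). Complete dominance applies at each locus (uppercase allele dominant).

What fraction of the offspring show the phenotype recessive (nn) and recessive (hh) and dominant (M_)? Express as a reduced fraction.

P(nn hh M_) = 3/64

NnHhMm gametes: NHM×1, NHm×1, NhM×1, Nhm×1, nHM×1, nHm×1, nhM×1, nhm×1
NnHhMm gametes: NHM×1, NHm×1, NhM×1, Nhm×1, nHM×1, nHm×1, nhM×1, nhm×1
NnHhMm×NnHhMm grid (8·8=64): NNHHMM=1 NNHHMm=2 NNHHmm=1 NNHhMM=2 NNHhMm=4 NNHhmm=2 NNhhMM=1 NNhhMm=2 NNhhmm=1 NnHHMM=2 NnHHMm=4 NnHHmm=2 NnHhMM=4 NnHhMm=8 NnHhmm=4 NnhhMM=2 NnhhMm=4 Nnhhmm=2 nnHHMM=1 nnHHMm=2 nnHHmm=1 nnHhMM=2 nnHhMm=4 nnHhmm=2 nnhhMM=1 nnhhMm=2 nnhhmm=1
nn hh M_ hits 3/64; gcd=1; 3÷1/64÷1 = 3/64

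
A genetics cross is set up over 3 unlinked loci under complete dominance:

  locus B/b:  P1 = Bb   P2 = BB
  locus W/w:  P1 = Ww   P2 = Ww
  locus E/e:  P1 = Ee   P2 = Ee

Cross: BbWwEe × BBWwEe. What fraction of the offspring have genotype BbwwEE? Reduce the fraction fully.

BbWwEe gametes: BWE×1, BWe×1, BwE×1, Bwe×1, bWE×1, bWe×1, bwE×1, bwe×1
BBWwEe gametes: BWE×2, BWe×2, BwE×2, Bwe×2
BbWwEe×BBWwEe grid (8·8=64): BBWWEE=2 BBWWEe=4 BBWWee=2 BBWwEE=4 BBWwEe=8 BBWwee=4 BBwwEE=2 BBwwEe=4 BBwwee=2 BbWWEE=2 BbWWEe=4 BbWWee=2 BbWwEE=4 BbWwEe=8 BbWwee=4 BbwwEE=2 BbwwEe=4 Bbwwee=2
BbwwEE hits 2/64; gcd=2; 2÷2/64÷2 = 1/32

P(BbwwEE) = 1/32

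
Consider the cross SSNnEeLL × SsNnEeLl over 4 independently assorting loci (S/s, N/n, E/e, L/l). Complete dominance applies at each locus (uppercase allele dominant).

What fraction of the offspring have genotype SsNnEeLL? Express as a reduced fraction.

P(SsNnEeLL) = 1/16

SSNnEeLL gametes: SNEL×4, SNeL×4, SnEL×4, SneL×4
SsNnEeLl gametes: SNEL×1, SNEl×1, SNeL×1, SNel×1, SnEL×1, SnEl×1, SneL×1, Snel×1, sNEL×1, sNEl×1, sNeL×1, sNel×1, snEL×1, snEl×1, sneL×1, snel×1
SSNnEeLL×SsNnEeLl grid (16·16=256): SSNNEELL=4 SSNNEELl=4 SSNNEeLL=8 SSNNEeLl=8 SSNNeeLL=4 SSNNeeLl=4 SSNnEELL=8 SSNnEELl=8 SSNnEeLL=16 SSNnEeLl=16 SSNneeLL=8 SSNneeLl=8 SSnnEELL=4 SSnnEELl=4 SSnnEeLL=8 SSnnEeLl=8 SSnneeLL=4 SSnneeLl=4 SsNNEELL=4 SsNNEELl=4 SsNNEeLL=8 SsNNEeLl=8 SsNNeeLL=4 SsNNeeLl=4 SsNnEELL=8 SsNnEELl=8 SsNnEeLL=16 SsNnEeLl=16 SsNneeLL=8 SsNneeLl=8 SsnnEELL=4 SsnnEELl=4 SsnnEeLL=8 SsnnEeLl=8 SsnneeLL=4 SsnneeLl=4
SsNnEeLL hits 16/256; gcd=16; 16÷16/256÷16 = 1/16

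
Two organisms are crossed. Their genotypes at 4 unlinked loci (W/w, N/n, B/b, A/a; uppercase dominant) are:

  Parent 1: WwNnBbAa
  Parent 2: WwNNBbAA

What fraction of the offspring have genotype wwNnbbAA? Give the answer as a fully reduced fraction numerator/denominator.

WwNnBbAa gametes: WNBA×1, WNBa×1, WNbA×1, WNba×1, WnBA×1, WnBa×1, WnbA×1, Wnba×1, wNBA×1, wNBa×1, wNbA×1, wNba×1, wnBA×1, wnBa×1, wnbA×1, wnba×1
WwNNBbAA gametes: WNBA×4, WNbA×4, wNBA×4, wNbA×4
WwNnBbAa×WwNNBbAA grid (16·16=256): WWNNBBAA=4 WWNNBBAa=4 WWNNBbAA=8 WWNNBbAa=8 WWNNbbAA=4 WWNNbbAa=4 WWNnBBAA=4 WWNnBBAa=4 WWNnBbAA=8 WWNnBbAa=8 WWNnbbAA=4 WWNnbbAa=4 WwNNBBAA=8 WwNNBBAa=8 WwNNBbAA=16 WwNNBbAa=16 WwNNbbAA=8 WwNNbbAa=8 WwNnBBAA=8 WwNnBBAa=8 WwNnBbAA=16 WwNnBbAa=16 WwNnbbAA=8 WwNnbbAa=8 wwNNBBAA=4 wwNNBBAa=4 wwNNBbAA=8 wwNNBbAa=8 wwNNbbAA=4 wwNNbbAa=4 wwNnBBAA=4 wwNnBBAa=4 wwNnBbAA=8 wwNnBbAa=8 wwNnbbAA=4 wwNnbbAa=4
wwNnbbAA hits 4/256; gcd=4; 4÷4/256÷4 = 1/64

P(wwNnbbAA) = 1/64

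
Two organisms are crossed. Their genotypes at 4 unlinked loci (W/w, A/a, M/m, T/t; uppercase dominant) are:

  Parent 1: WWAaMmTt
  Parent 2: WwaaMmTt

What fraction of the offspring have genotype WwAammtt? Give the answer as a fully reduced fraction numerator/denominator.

WWAaMmTt gametes: WAMT×2, WAMt×2, WAmT×2, WAmt×2, WaMT×2, WaMt×2, WamT×2, Wamt×2
WwaaMmTt gametes: WaMT×2, WaMt×2, WamT×2, Wamt×2, waMT×2, waMt×2, wamT×2, wamt×2
WWAaMmTt×WwaaMmTt grid (16·16=256): WWAaMMTT=4 WWAaMMTt=8 WWAaMMtt=4 WWAaMmTT=8 WWAaMmTt=16 WWAaMmtt=8 WWAammTT=4 WWAammTt=8 WWAammtt=4 WWaaMMTT=4 WWaaMMTt=8 WWaaMMtt=4 WWaaMmTT=8 WWaaMmTt=16 WWaaMmtt=8 WWaammTT=4 WWaammTt=8 WWaammtt=4 WwAaMMTT=4 WwAaMMTt=8 WwAaMMtt=4 WwAaMmTT=8 WwAaMmTt=16 WwAaMmtt=8 WwAammTT=4 WwAammTt=8 WwAammtt=4 WwaaMMTT=4 WwaaMMTt=8 WwaaMMtt=4 WwaaMmTT=8 WwaaMmTt=16 WwaaMmtt=8 WwaammTT=4 WwaammTt=8 Wwaammtt=4
WwAammtt hits 4/256; gcd=4; 4÷4/256÷4 = 1/64

P(WwAammtt) = 1/64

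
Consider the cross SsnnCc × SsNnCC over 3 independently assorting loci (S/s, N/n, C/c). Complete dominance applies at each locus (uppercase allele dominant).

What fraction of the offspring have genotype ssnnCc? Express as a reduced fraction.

P(ssnnCc) = 1/16

SsnnCc gametes: SnC×2, Snc×2, snC×2, snc×2
SsNnCC gametes: SNC×2, SnC×2, sNC×2, snC×2
SsnnCc×SsNnCC grid (8·8=64): SSNnCC=4 SSNnCc=4 SSnnCC=4 SSnnCc=4 SsNnCC=8 SsNnCc=8 SsnnCC=8 SsnnCc=8 ssNnCC=4 ssNnCc=4 ssnnCC=4 ssnnCc=4
ssnnCc hits 4/64; gcd=4; 4÷4/64÷4 = 1/16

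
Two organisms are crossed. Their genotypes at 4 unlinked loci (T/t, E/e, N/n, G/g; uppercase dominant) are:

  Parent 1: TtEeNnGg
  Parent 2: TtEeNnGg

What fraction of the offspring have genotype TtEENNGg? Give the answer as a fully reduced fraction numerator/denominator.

P(TtEENNGg) = 1/64

TtEeNnGg gametes: TENG×1, TENg×1, TEnG×1, TEng×1, TeNG×1, TeNg×1, TenG×1, Teng×1, tENG×1, tENg×1, tEnG×1, tEng×1, teNG×1, teNg×1, tenG×1, teng×1
TtEeNnGg gametes: TENG×1, TENg×1, TEnG×1, TEng×1, TeNG×1, TeNg×1, TenG×1, Teng×1, tENG×1, tENg×1, tEnG×1, tEng×1, teNG×1, teNg×1, tenG×1, teng×1
TtEeNnGg×TtEeNnGg grid (16·16=256): TTEENNGG=1 TTEENNGg=2 TTEENNgg=1 TTEENnGG=2 TTEENnGg=4 TTEENngg=2 TTEEnnGG=1 TTEEnnGg=2 TTEEnngg=1 TTEeNNGG=2 TTEeNNGg=4 TTEeNNgg=2 TTEeNnGG=4 TTEeNnGg=8 TTEeNngg=4 TTEennGG=2 TTEennGg=4 TTEenngg=2 TTeeNNGG=1 TTeeNNGg=2 TTeeNNgg=1 TTeeNnGG=2 TTeeNnGg=4 TTeeNngg=2 TTeennGG=1 TTeennGg=2 TTeenngg=1 TtEENNGG=2 TtEENNGg=4 TtEENNgg=2 TtEENnGG=4 TtEENnGg=8 TtEENngg=4 TtEEnnGG=2 TtEEnnGg=4 TtEEnngg=2 TtEeNNGG=4 TtEeNNGg=8 TtEeNNgg=4 TtEeNnGG=8 TtEeNnGg=16 TtEeNngg=8 TtEennGG=4 TtEennGg=8 TtEenngg=4 TteeNNGG=2 TteeNNGg=4 TteeNNgg=2 TteeNnGG=4 TteeNnGg=8 TteeNngg=4 TteennGG=2 TteennGg=4 Tteenngg=2 ttEENNGG=1 ttEENNGg=2 ttEENNgg=1 ttEENnGG=2 ttEENnGg=4 ttEENngg=2 ttEEnnGG=1 ttEEnnGg=2 ttEEnngg=1 ttEeNNGG=2 ttEeNNGg=4 ttEeNNgg=2 ttEeNnGG=4 ttEeNnGg=8 ttEeNngg=4 ttEennGG=2 ttEennGg=4 ttEenngg=2 tteeNNGG=1 tteeNNGg=2 tteeNNgg=1 tteeNnGG=2 tteeNnGg=4 tteeNngg=2 tteennGG=1 tteennGg=2 tteenngg=1
TtEENNGg hits 4/256; gcd=4; 4÷4/256÷4 = 1/64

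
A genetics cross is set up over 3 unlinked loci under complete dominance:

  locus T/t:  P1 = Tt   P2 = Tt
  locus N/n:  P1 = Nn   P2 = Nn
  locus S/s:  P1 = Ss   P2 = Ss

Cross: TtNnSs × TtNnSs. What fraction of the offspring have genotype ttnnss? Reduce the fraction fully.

P(ttnnss) = 1/64

TtNnSs gametes: TNS×1, TNs×1, TnS×1, Tns×1, tNS×1, tNs×1, tnS×1, tns×1
TtNnSs gametes: TNS×1, TNs×1, TnS×1, Tns×1, tNS×1, tNs×1, tnS×1, tns×1
TtNnSs×TtNnSs grid (8·8=64): TTNNSS=1 TTNNSs=2 TTNNss=1 TTNnSS=2 TTNnSs=4 TTNnss=2 TTnnSS=1 TTnnSs=2 TTnnss=1 TtNNSS=2 TtNNSs=4 TtNNss=2 TtNnSS=4 TtNnSs=8 TtNnss=4 TtnnSS=2 TtnnSs=4 Ttnnss=2 ttNNSS=1 ttNNSs=2 ttNNss=1 ttNnSS=2 ttNnSs=4 ttNnss=2 ttnnSS=1 ttnnSs=2 ttnnss=1
ttnnss hits 1/64; gcd=1; 1÷1/64÷1 = 1/64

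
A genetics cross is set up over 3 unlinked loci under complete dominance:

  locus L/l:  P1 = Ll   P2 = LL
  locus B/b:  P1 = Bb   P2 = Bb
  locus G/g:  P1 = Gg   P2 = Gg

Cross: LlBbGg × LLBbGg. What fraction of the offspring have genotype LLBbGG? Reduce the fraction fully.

P(LLBbGG) = 1/16

LlBbGg gametes: LBG×1, LBg×1, LbG×1, Lbg×1, lBG×1, lBg×1, lbG×1, lbg×1
LLBbGg gametes: LBG×2, LBg×2, LbG×2, Lbg×2
LlBbGg×LLBbGg grid (8·8=64): LLBBGG=2 LLBBGg=4 LLBBgg=2 LLBbGG=4 LLBbGg=8 LLBbgg=4 LLbbGG=2 LLbbGg=4 LLbbgg=2 LlBBGG=2 LlBBGg=4 LlBBgg=2 LlBbGG=4 LlBbGg=8 LlBbgg=4 LlbbGG=2 LlbbGg=4 Llbbgg=2
LLBbGG hits 4/64; gcd=4; 4÷4/64÷4 = 1/16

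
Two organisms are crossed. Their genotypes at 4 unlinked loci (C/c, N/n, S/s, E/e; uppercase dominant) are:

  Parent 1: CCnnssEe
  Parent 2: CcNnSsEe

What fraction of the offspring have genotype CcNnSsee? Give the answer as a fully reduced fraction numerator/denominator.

CCnnssEe gametes: CnsE×8, Cnse×8
CcNnSsEe gametes: CNSE×1, CNSe×1, CNsE×1, CNse×1, CnSE×1, CnSe×1, CnsE×1, Cnse×1, cNSE×1, cNSe×1, cNsE×1, cNse×1, cnSE×1, cnSe×1, cnsE×1, cnse×1
CCnnssEe×CcNnSsEe grid (16·16=256): CCNnSsEE=8 CCNnSsEe=16 CCNnSsee=8 CCNnssEE=8 CCNnssEe=16 CCNnssee=8 CCnnSsEE=8 CCnnSsEe=16 CCnnSsee=8 CCnnssEE=8 CCnnssEe=16 CCnnssee=8 CcNnSsEE=8 CcNnSsEe=16 CcNnSsee=8 CcNnssEE=8 CcNnssEe=16 CcNnssee=8 CcnnSsEE=8 CcnnSsEe=16 CcnnSsee=8 CcnnssEE=8 CcnnssEe=16 Ccnnssee=8
CcNnSsee hits 8/256; gcd=8; 8÷8/256÷8 = 1/32

P(CcNnSsee) = 1/32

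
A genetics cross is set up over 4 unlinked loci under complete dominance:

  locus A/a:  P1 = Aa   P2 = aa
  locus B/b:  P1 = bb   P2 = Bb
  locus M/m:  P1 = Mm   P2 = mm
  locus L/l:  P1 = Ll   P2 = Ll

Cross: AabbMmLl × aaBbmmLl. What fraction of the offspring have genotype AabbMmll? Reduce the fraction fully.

P(AabbMmll) = 1/32

AabbMmLl gametes: AbML×2, AbMl×2, AbmL×2, Abml×2, abML×2, abMl×2, abmL×2, abml×2
aaBbmmLl gametes: aBmL×4, aBml×4, abmL×4, abml×4
AabbMmLl×aaBbmmLl grid (16·16=256): AaBbMmLL=8 AaBbMmLl=16 AaBbMmll=8 AaBbmmLL=8 AaBbmmLl=16 AaBbmmll=8 AabbMmLL=8 AabbMmLl=16 AabbMmll=8 AabbmmLL=8 AabbmmLl=16 Aabbmmll=8 aaBbMmLL=8 aaBbMmLl=16 aaBbMmll=8 aaBbmmLL=8 aaBbmmLl=16 aaBbmmll=8 aabbMmLL=8 aabbMmLl=16 aabbMmll=8 aabbmmLL=8 aabbmmLl=16 aabbmmll=8
AabbMmll hits 8/256; gcd=8; 8÷8/256÷8 = 1/32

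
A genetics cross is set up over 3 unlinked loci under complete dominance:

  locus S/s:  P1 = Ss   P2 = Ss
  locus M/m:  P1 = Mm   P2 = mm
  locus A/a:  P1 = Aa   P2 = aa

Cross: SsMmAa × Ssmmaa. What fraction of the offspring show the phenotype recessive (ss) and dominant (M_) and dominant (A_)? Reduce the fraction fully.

SsMmAa gametes: SMA×1, SMa×1, SmA×1, Sma×1, sMA×1, sMa×1, smA×1, sma×1
Ssmmaa gametes: Sma×4, sma×4
SsMmAa×Ssmmaa grid (8·8=64): SSMmAa=4 SSMmaa=4 SSmmAa=4 SSmmaa=4 SsMmAa=8 SsMmaa=8 SsmmAa=8 Ssmmaa=8 ssMmAa=4 ssMmaa=4 ssmmAa=4 ssmmaa=4
ss M_ A_ hits 4/64; gcd=4; 4÷4/64÷4 = 1/16

P(ss M_ A_) = 1/16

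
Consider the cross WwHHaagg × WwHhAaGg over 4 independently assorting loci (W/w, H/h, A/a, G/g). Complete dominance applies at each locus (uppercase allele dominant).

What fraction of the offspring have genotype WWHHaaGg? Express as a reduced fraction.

P(WWHHaaGg) = 1/32

WwHHaagg gametes: WHag×8, wHag×8
WwHhAaGg gametes: WHAG×1, WHAg×1, WHaG×1, WHag×1, WhAG×1, WhAg×1, WhaG×1, Whag×1, wHAG×1, wHAg×1, wHaG×1, wHag×1, whAG×1, whAg×1, whaG×1, whag×1
WwHHaagg×WwHhAaGg grid (16·16=256): WWHHAaGg=8 WWHHAagg=8 WWHHaaGg=8 WWHHaagg=8 WWHhAaGg=8 WWHhAagg=8 WWHhaaGg=8 WWHhaagg=8 WwHHAaGg=16 WwHHAagg=16 WwHHaaGg=16 WwHHaagg=16 WwHhAaGg=16 WwHhAagg=16 WwHhaaGg=16 WwHhaagg=16 wwHHAaGg=8 wwHHAagg=8 wwHHaaGg=8 wwHHaagg=8 wwHhAaGg=8 wwHhAagg=8 wwHhaaGg=8 wwHhaagg=8
WWHHaaGg hits 8/256; gcd=8; 8÷8/256÷8 = 1/32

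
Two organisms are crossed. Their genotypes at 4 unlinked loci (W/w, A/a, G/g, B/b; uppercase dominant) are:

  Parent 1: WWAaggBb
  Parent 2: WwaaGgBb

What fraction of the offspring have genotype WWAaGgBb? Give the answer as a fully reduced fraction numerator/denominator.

WWAaggBb gametes: WAgB×4, WAgb×4, WagB×4, Wagb×4
WwaaGgBb gametes: WaGB×2, WaGb×2, WagB×2, Wagb×2, waGB×2, waGb×2, wagB×2, wagb×2
WWAaggBb×WwaaGgBb grid (16·16=256): WWAaGgBB=8 WWAaGgBb=16 WWAaGgbb=8 WWAaggBB=8 WWAaggBb=16 WWAaggbb=8 WWaaGgBB=8 WWaaGgBb=16 WWaaGgbb=8 WWaaggBB=8 WWaaggBb=16 WWaaggbb=8 WwAaGgBB=8 WwAaGgBb=16 WwAaGgbb=8 WwAaggBB=8 WwAaggBb=16 WwAaggbb=8 WwaaGgBB=8 WwaaGgBb=16 WwaaGgbb=8 WwaaggBB=8 WwaaggBb=16 Wwaaggbb=8
WWAaGgBb hits 16/256; gcd=16; 16÷16/256÷16 = 1/16

P(WWAaGgBb) = 1/16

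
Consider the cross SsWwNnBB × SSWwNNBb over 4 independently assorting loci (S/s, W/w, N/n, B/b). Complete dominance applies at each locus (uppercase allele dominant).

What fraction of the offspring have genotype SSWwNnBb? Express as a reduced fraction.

P(SSWwNnBb) = 1/16

SsWwNnBB gametes: SWNB×2, SWnB×2, SwNB×2, SwnB×2, sWNB×2, sWnB×2, swNB×2, swnB×2
SSWwNNBb gametes: SWNB×4, SWNb×4, SwNB×4, SwNb×4
SsWwNnBB×SSWwNNBb grid (16·16=256): SSWWNNBB=8 SSWWNNBb=8 SSWWNnBB=8 SSWWNnBb=8 SSWwNNBB=16 SSWwNNBb=16 SSWwNnBB=16 SSWwNnBb=16 SSwwNNBB=8 SSwwNNBb=8 SSwwNnBB=8 SSwwNnBb=8 SsWWNNBB=8 SsWWNNBb=8 SsWWNnBB=8 SsWWNnBb=8 SsWwNNBB=16 SsWwNNBb=16 SsWwNnBB=16 SsWwNnBb=16 SswwNNBB=8 SswwNNBb=8 SswwNnBB=8 SswwNnBb=8
SSWwNnBb hits 16/256; gcd=16; 16÷16/256÷16 = 1/16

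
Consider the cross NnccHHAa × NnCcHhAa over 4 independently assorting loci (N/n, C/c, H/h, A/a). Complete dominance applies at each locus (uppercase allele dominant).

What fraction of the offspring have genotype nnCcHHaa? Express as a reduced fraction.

P(nnCcHHaa) = 1/64

NnccHHAa gametes: NcHA×4, NcHa×4, ncHA×4, ncHa×4
NnCcHhAa gametes: NCHA×1, NCHa×1, NChA×1, NCha×1, NcHA×1, NcHa×1, NchA×1, Ncha×1, nCHA×1, nCHa×1, nChA×1, nCha×1, ncHA×1, ncHa×1, nchA×1, ncha×1
NnccHHAa×NnCcHhAa grid (16·16=256): NNCcHHAA=4 NNCcHHAa=8 NNCcHHaa=4 NNCcHhAA=4 NNCcHhAa=8 NNCcHhaa=4 NNccHHAA=4 NNccHHAa=8 NNccHHaa=4 NNccHhAA=4 NNccHhAa=8 NNccHhaa=4 NnCcHHAA=8 NnCcHHAa=16 NnCcHHaa=8 NnCcHhAA=8 NnCcHhAa=16 NnCcHhaa=8 NnccHHAA=8 NnccHHAa=16 NnccHHaa=8 NnccHhAA=8 NnccHhAa=16 NnccHhaa=8 nnCcHHAA=4 nnCcHHAa=8 nnCcHHaa=4 nnCcHhAA=4 nnCcHhAa=8 nnCcHhaa=4 nnccHHAA=4 nnccHHAa=8 nnccHHaa=4 nnccHhAA=4 nnccHhAa=8 nnccHhaa=4
nnCcHHaa hits 4/256; gcd=4; 4÷4/256÷4 = 1/64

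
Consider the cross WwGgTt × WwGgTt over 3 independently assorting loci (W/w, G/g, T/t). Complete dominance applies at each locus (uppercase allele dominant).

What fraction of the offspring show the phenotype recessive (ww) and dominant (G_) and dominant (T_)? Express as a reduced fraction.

WwGgTt gametes: WGT×1, WGt×1, WgT×1, Wgt×1, wGT×1, wGt×1, wgT×1, wgt×1
WwGgTt gametes: WGT×1, WGt×1, WgT×1, Wgt×1, wGT×1, wGt×1, wgT×1, wgt×1
WwGgTt×WwGgTt grid (8·8=64): WWGGTT=1 WWGGTt=2 WWGGtt=1 WWGgTT=2 WWGgTt=4 WWGgtt=2 WWggTT=1 WWggTt=2 WWggtt=1 WwGGTT=2 WwGGTt=4 WwGGtt=2 WwGgTT=4 WwGgTt=8 WwGgtt=4 WwggTT=2 WwggTt=4 Wwggtt=2 wwGGTT=1 wwGGTt=2 wwGGtt=1 wwGgTT=2 wwGgTt=4 wwGgtt=2 wwggTT=1 wwggTt=2 wwggtt=1
ww G_ T_ hits 9/64; gcd=1; 9÷1/64÷1 = 9/64

P(ww G_ T_) = 9/64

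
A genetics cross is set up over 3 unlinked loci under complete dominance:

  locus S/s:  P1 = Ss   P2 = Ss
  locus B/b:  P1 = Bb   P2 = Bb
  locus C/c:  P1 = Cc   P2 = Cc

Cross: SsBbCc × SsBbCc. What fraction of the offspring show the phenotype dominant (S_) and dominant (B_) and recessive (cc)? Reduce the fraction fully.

P(S_ B_ cc) = 9/64

SsBbCc gametes: SBC×1, SBc×1, SbC×1, Sbc×1, sBC×1, sBc×1, sbC×1, sbc×1
SsBbCc gametes: SBC×1, SBc×1, SbC×1, Sbc×1, sBC×1, sBc×1, sbC×1, sbc×1
SsBbCc×SsBbCc grid (8·8=64): SSBBCC=1 SSBBCc=2 SSBBcc=1 SSBbCC=2 SSBbCc=4 SSBbcc=2 SSbbCC=1 SSbbCc=2 SSbbcc=1 SsBBCC=2 SsBBCc=4 SsBBcc=2 SsBbCC=4 SsBbCc=8 SsBbcc=4 SsbbCC=2 SsbbCc=4 Ssbbcc=2 ssBBCC=1 ssBBCc=2 ssBBcc=1 ssBbCC=2 ssBbCc=4 ssBbcc=2 ssbbCC=1 ssbbCc=2 ssbbcc=1
S_ B_ cc hits 9/64; gcd=1; 9÷1/64÷1 = 9/64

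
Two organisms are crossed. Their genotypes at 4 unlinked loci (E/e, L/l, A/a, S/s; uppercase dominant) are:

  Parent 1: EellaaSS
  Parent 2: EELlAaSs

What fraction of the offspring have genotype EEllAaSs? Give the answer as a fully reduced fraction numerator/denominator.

EellaaSS gametes: ElaS×8, elaS×8
EELlAaSs gametes: ELAS×2, ELAs×2, ELaS×2, ELas×2, ElAS×2, ElAs×2, ElaS×2, Elas×2
EellaaSS×EELlAaSs grid (16·16=256): EELlAaSS=16 EELlAaSs=16 EELlaaSS=16 EELlaaSs=16 EEllAaSS=16 EEllAaSs=16 EEllaaSS=16 EEllaaSs=16 EeLlAaSS=16 EeLlAaSs=16 EeLlaaSS=16 EeLlaaSs=16 EellAaSS=16 EellAaSs=16 EellaaSS=16 EellaaSs=16
EEllAaSs hits 16/256; gcd=16; 16÷16/256÷16 = 1/16

P(EEllAaSs) = 1/16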